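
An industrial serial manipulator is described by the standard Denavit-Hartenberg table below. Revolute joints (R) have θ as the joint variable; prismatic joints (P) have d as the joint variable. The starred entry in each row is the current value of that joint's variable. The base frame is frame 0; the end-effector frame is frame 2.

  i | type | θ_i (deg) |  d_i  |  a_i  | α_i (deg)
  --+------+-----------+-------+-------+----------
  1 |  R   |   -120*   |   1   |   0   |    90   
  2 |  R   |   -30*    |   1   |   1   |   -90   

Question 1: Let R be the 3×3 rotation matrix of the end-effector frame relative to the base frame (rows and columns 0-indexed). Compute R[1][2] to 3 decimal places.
End-effector z-axis (col 2 of R) = (-0.2500,-0.4330,0.8660)
R[1][2] = -0.4330

-0.433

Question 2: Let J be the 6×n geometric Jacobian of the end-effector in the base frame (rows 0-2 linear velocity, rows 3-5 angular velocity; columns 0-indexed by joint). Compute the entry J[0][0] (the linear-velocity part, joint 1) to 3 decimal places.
axis z_0 = ẑ; lever o_n−o_0 = (-1.2990,-0.2500,0.5000)
cross product → J_v[:, 0] = (0.2500,-1.2990,0.0000)
J_ω[:, 0] = z_0
entry J[0][0] = 0.2500

0.250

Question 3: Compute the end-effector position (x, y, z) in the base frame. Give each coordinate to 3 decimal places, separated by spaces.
after link 1: o_1 = (0.0000, 0.0000, 1.0000)
after link 2: o_2 = (-1.2990, -0.2500, 0.5000)

-1.299 -0.250 0.500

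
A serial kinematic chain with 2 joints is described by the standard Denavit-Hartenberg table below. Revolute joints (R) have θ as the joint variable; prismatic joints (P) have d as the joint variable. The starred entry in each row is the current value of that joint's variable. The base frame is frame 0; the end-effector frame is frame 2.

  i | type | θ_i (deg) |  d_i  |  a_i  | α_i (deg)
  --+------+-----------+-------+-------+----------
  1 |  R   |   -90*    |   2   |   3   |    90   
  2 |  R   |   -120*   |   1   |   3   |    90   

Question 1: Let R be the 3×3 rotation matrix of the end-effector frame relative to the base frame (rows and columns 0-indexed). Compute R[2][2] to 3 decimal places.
0.500

End-effector z-axis (col 2 of R) = (-0.0000,0.8660,0.5000)
R[2][2] = 0.5000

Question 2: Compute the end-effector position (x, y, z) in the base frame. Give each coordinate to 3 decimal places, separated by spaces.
-1.000 -1.500 -0.598

after link 1: o_1 = (0.0000, -3.0000, 2.0000)
after link 2: o_2 = (-1.0000, -1.5000, -0.5981)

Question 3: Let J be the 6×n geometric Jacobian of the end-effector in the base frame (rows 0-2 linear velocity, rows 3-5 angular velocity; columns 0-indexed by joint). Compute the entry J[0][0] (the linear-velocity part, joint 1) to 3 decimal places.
1.500

axis z_0 = ẑ; lever o_n−o_0 = (-1.0000,-1.5000,-0.5981)
cross product → J_v[:, 0] = (1.5000,-1.0000,0.0000)
J_ω[:, 0] = z_0
entry J[0][0] = 1.5000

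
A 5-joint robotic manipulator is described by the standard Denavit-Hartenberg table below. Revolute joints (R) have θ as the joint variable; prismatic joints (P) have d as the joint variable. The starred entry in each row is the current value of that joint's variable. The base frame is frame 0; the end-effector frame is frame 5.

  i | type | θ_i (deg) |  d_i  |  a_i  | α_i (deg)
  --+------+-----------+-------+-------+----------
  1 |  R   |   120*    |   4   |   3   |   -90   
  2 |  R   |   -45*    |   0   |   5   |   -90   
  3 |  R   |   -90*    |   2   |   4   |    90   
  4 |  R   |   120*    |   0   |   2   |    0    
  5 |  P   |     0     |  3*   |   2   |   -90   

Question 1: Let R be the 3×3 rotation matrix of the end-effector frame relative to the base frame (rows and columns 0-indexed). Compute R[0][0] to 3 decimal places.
End-effector x-axis (col 0 of R) = (0.1268,0.7803,-0.6124)
R[0][0] = 0.1268

0.127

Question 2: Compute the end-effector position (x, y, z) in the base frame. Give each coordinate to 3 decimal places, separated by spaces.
after link 1: o_1 = (-1.5000, 2.5981, 4.0000)
after link 2: o_2 = (-3.2678, 5.6599, 7.5355)
after link 3: o_3 = (-7.4390, 4.8847, 6.1213)
after link 4: o_4 = (-7.1853, 6.4453, 4.8966)
after link 5: o_5 = (-5.8710, 6.1689, 1.5505)

-5.871 6.169 1.551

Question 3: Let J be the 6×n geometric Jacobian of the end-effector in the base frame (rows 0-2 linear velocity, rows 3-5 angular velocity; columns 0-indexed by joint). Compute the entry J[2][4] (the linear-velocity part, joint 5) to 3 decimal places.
-0.707

prismatic axis z_4 = (0.3536,-0.6124,-0.7071)
J_v[:, 4] = z_4; J_ω[:, 4] = (0,0,0)
entry J[2][4] = -0.7071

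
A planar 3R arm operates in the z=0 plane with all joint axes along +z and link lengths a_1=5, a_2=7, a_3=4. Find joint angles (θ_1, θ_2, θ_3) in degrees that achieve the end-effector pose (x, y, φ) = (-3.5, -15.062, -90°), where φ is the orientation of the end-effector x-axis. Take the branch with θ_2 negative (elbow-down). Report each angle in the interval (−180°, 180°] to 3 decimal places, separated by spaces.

wrist centre = target − a_3·(cos φ, sin φ) = (-3.5000, -11.0620)
cos θ_2 = (134.6178−5²−7²)/(2·5·7) = 0.8660; θ_2 = -30.0064° (elbow-down)
β = atan2(-11.0620,-3.5000) = -107.5573°; ψ = atan2(-3.5007,11.0618) = -17.5608°
θ_1 = β − ψ = -89.9965°
θ_3 = φ − θ_1 − θ_2 = 30.0029° (wrapped to (-180°,180°])

-89.996 -30.006 30.003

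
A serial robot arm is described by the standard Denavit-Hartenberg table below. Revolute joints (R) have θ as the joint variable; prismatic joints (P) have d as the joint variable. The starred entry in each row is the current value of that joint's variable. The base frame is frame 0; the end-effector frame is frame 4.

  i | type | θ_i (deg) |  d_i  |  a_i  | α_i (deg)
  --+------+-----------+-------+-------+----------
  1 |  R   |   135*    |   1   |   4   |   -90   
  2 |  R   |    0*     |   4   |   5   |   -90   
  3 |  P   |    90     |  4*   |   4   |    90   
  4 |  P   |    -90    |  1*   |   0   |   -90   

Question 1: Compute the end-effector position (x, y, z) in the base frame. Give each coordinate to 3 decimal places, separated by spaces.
after link 1: o_1 = (-2.8284, 2.8284, 1.0000)
after link 2: o_2 = (-9.1924, 3.5355, 1.0000)
after link 3: o_3 = (-6.3640, 6.3640, -3.0000)
after link 4: o_4 = (-7.0711, 7.0711, -3.0000)

-7.071 7.071 -3.000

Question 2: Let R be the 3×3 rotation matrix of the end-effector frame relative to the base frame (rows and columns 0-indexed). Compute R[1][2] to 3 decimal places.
0.707

End-effector z-axis (col 2 of R) = (0.7071,0.7071,-0.0000)
R[1][2] = 0.7071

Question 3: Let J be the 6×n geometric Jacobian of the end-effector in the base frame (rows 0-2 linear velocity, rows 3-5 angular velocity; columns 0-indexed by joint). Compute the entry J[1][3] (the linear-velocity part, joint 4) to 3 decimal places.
prismatic axis z_3 = (-0.7071,0.7071,-0.0000)
J_v[:, 3] = z_3; J_ω[:, 3] = (0,0,0)
entry J[1][3] = 0.7071

0.707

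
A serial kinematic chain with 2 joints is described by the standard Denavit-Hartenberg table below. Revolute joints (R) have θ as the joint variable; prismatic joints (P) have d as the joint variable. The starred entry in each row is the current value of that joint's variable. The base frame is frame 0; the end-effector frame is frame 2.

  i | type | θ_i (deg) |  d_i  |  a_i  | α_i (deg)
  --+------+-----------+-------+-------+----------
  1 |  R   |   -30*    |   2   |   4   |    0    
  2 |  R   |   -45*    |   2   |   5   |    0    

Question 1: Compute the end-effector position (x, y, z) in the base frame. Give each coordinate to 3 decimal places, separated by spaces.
after link 1: o_1 = (3.4641, -2.0000, 2.0000)
after link 2: o_2 = (4.7582, -6.8296, 4.0000)

4.758 -6.830 4.000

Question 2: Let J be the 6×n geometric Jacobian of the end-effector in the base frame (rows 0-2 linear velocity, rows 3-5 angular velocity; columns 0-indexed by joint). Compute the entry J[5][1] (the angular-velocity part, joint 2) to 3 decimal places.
axis z_1 = (0.0000,0.0000,1.0000); lever o_n−o_1 = (1.2941,-4.8296,2.0000)
cross product → J_v[:, 1] = (4.8296,1.2941,-0.0000)
J_ω[:, 1] = z_1
entry J[5][1] = 1.0000

1.000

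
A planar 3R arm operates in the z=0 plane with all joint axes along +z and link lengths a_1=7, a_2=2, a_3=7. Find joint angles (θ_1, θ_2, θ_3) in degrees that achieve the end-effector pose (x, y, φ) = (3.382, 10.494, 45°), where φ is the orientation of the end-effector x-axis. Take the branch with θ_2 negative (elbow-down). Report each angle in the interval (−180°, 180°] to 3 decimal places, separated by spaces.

wrist centre = target − a_3·(cos φ, sin φ) = (-1.5677, 5.5443)
cos θ_2 = (33.1966−7²−2²)/(2·7·2) = -0.7073; θ_2 = -135.0129° (elbow-down)
β = atan2(5.5443,-1.5677) = 105.7893°; ψ = atan2(-1.4139,5.5855) = -14.2054°
θ_1 = β − ψ = 119.9947°
θ_3 = φ − θ_1 − θ_2 = 60.0182° (wrapped to (-180°,180°])

119.995 -135.013 60.018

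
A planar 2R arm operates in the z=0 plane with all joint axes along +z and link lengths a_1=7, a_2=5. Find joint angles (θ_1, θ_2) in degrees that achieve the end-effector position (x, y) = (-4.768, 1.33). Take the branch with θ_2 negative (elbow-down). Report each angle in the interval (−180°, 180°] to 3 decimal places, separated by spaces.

cos θ_2 = (24.5027−7²−5²)/(2·7·5) = -0.7071; θ_2 = -134.9998° (elbow-down)
β = atan2(1.3300,-4.7680) = 164.4139°; ψ = atan2(-3.5355,3.4645) = -45.5817°
θ_1 = β − ψ = 209.9956°

-150.004 -135.000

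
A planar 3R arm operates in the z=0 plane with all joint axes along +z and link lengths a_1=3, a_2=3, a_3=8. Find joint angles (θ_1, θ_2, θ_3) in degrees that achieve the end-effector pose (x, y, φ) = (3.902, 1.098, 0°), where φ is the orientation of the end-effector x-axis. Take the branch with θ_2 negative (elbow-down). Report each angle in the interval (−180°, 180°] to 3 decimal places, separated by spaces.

wrist centre = target − a_3·(cos φ, sin φ) = (-4.0980, 1.0980)
cos θ_2 = (17.9992−3²−3²)/(2·3·3) = -0.0000; θ_2 = -90.0025° (elbow-down)
β = atan2(1.0980,-4.0980) = 165.0007°; ψ = atan2(-3.0000,2.9999) = -45.0013°
θ_1 = β − ψ = 210.0020°
θ_3 = φ − θ_1 − θ_2 = -119.9995° (wrapped to (-180°,180°])

-149.998 -90.003 -119.999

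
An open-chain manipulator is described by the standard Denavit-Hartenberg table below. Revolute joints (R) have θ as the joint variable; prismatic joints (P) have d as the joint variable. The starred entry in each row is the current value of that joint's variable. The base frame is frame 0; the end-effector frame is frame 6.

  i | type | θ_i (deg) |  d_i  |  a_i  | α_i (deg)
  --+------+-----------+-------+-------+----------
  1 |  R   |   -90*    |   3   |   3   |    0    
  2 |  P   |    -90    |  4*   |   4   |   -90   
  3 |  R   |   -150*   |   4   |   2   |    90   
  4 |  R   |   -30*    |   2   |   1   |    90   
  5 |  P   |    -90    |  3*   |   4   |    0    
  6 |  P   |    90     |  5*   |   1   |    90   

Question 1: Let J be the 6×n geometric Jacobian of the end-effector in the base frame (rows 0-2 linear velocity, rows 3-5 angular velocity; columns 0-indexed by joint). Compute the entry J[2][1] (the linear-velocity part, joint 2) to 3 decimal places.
prismatic axis z_1 = (0.0000,0.0000,1.0000)
J_v[:, 1] = z_1; J_ω[:, 1] = (0,0,0)
entry J[2][1] = 1.0000

1.000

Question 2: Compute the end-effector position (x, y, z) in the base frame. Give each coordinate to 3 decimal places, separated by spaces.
after link 1: o_1 = (0.0000, -3.0000, 3.0000)
after link 2: o_2 = (-4.0000, -3.0000, 7.0000)
after link 3: o_3 = (-2.2679, -7.0000, 8.0000)
after link 4: o_4 = (-0.5179, -6.5000, 6.7010)
after link 5: o_5 = (-3.8170, -3.9019, 9.4151)
after link 6: o_6 = (-5.2321, 0.9282, 8.5981)

-5.232 0.928 8.598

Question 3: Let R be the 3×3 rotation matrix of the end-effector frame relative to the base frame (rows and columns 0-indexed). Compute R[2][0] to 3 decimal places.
0.433

End-effector x-axis (col 0 of R) = (0.7500,0.5000,0.4330)
R[2][0] = 0.4330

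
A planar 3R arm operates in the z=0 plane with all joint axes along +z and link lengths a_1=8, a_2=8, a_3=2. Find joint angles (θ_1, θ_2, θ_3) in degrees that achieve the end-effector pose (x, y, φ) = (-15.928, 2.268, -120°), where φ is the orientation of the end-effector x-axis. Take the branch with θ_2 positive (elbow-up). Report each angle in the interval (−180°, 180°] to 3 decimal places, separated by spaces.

149.997 30.005 59.998

wrist centre = target − a_3·(cos φ, sin φ) = (-14.9280, 4.0001)
cos θ_2 = (238.8456−8²−8²)/(2·8·8) = 0.8660; θ_2 = 30.0051° (elbow-up)
β = atan2(4.0001,-14.9280) = 164.9996°; ψ = atan2(4.0006,14.9278) = 15.0025°
θ_1 = β − ψ = 149.9971°
θ_3 = φ − θ_1 − θ_2 = 59.9978° (wrapped to (-180°,180°])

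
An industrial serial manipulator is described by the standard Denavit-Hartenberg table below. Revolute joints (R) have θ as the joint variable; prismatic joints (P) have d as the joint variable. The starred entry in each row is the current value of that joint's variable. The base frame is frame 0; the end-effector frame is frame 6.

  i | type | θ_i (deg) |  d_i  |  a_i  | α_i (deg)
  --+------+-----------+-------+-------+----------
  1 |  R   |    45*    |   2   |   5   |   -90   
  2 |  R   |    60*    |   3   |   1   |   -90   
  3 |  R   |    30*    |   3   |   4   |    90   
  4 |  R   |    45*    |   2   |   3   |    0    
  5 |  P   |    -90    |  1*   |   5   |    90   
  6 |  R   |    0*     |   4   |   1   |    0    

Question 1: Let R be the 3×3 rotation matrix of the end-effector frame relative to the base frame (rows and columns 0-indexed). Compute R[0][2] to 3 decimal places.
End-effector z-axis (col 2 of R) = (-0.0335,0.4665,0.8839)
R[0][2] = -0.0335

-0.033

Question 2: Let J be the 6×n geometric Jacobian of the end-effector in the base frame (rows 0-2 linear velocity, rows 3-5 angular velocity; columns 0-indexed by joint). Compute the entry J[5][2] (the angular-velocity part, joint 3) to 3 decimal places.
axis z_2 = (-0.6124,-0.6124,-0.5000); lever o_n−o_2 = (4.8587,3.2045,-5.9758)
cross product → J_v[:, 2] = (5.2617,-6.0888,1.0130)
J_ω[:, 2] = z_2
entry J[5][2] = -0.5000

-0.500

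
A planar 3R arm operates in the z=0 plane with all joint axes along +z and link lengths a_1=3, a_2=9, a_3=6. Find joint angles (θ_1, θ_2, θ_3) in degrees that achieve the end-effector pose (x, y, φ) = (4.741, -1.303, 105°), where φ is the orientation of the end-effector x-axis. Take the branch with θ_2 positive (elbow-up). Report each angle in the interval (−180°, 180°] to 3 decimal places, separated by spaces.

-120.001 89.997 135.004

wrist centre = target − a_3·(cos φ, sin φ) = (6.2939, -7.0986)
cos θ_2 = (90.0028−3²−9²)/(2·3·9) = 0.0001; θ_2 = 89.9970° (elbow-up)
β = atan2(-7.0986,6.2939) = -48.4383°; ψ = atan2(9.0000,3.0005) = 71.5623°
θ_1 = β − ψ = -120.0006°
θ_3 = φ − θ_1 − θ_2 = 135.0036° (wrapped to (-180°,180°])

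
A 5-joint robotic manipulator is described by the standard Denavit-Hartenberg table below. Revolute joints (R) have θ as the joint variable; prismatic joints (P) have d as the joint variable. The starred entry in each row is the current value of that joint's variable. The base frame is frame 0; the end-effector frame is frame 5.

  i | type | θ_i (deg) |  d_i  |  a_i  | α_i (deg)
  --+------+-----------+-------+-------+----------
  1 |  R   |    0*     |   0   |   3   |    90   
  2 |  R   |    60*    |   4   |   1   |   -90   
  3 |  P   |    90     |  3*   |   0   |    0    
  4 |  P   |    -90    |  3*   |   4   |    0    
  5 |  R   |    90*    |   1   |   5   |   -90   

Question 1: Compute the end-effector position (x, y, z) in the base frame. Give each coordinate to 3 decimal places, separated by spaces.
after link 1: o_1 = (3.0000, 0.0000, 0.0000)
after link 2: o_2 = (3.5000, -4.0000, 0.8660)
after link 3: o_3 = (0.9019, -4.0000, 2.3660)
after link 4: o_4 = (0.3038, -4.0000, 7.3301)
after link 5: o_5 = (-0.5622, 1.0000, 7.8301)

-0.562 1.000 7.830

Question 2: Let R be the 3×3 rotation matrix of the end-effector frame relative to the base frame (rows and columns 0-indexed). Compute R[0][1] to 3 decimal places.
End-effector y-axis (col 1 of R) = (0.8660,0.0000,-0.5000)
R[0][1] = 0.8660

0.866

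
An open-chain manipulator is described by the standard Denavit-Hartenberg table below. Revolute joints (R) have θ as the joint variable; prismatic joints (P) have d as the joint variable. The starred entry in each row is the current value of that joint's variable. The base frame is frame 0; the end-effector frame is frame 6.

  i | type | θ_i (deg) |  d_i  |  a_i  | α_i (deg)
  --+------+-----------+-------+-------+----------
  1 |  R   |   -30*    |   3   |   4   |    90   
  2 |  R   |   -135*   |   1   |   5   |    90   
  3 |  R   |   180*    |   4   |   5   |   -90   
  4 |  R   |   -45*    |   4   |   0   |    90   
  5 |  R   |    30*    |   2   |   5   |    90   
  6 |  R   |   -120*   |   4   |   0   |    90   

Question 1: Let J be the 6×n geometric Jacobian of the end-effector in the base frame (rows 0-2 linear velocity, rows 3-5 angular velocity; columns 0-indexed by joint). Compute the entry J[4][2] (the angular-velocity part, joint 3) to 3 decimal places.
0.354

axis z_2 = (-0.6124,0.3536,0.7071); lever o_n−o_2 = (0.3983,3.2756,12.6941)
cross product → J_v[:, 2] = (2.1718,8.0551,-2.1467)
J_ω[:, 2] = z_2
entry J[4][2] = 0.3536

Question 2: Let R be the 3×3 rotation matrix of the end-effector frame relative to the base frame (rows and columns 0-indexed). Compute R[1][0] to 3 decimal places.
End-effector x-axis (col 0 of R) = (0.6250,-0.6495,-0.4330)
R[1][0] = -0.6495

-0.650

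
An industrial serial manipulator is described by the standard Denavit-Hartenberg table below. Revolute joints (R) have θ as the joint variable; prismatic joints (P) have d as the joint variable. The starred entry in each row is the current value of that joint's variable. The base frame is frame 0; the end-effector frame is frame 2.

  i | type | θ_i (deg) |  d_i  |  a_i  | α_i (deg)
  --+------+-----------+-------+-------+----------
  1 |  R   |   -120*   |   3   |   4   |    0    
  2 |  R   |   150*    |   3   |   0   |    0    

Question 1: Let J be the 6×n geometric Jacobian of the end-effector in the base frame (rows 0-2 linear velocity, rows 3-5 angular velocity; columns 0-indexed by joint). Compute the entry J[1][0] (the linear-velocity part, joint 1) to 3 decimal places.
-2.000

axis z_0 = ẑ; lever o_n−o_0 = (-2.0000,-3.4641,6.0000)
cross product → J_v[:, 0] = (3.4641,-2.0000,0.0000)
J_ω[:, 0] = z_0
entry J[1][0] = -2.0000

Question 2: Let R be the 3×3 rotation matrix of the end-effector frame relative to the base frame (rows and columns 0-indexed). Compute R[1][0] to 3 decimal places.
0.500

End-effector x-axis (col 0 of R) = (0.8660,0.5000,0.0000)
R[1][0] = 0.5000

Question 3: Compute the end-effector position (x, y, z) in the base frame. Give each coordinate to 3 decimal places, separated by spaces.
after link 1: o_1 = (-2.0000, -3.4641, 3.0000)
after link 2: o_2 = (-2.0000, -3.4641, 6.0000)

-2.000 -3.464 6.000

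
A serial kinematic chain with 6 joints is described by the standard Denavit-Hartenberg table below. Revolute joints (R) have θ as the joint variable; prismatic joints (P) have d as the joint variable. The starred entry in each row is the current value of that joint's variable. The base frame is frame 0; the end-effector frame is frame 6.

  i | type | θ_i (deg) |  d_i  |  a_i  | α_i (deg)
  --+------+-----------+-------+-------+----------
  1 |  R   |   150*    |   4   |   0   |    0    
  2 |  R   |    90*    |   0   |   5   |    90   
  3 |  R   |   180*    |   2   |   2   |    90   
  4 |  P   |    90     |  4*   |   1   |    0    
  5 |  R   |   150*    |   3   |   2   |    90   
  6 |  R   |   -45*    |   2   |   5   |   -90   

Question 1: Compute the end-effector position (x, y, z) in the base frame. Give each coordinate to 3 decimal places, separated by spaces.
-3.062 -6.892 7.464

after link 1: o_1 = (0.0000, 0.0000, 4.0000)
after link 2: o_2 = (-2.5000, -4.3301, 4.0000)
after link 3: o_3 = (-3.2321, -1.5981, 4.0000)
after link 4: o_4 = (-4.0981, -1.0981, 8.0000)
after link 5: o_5 = (-3.0981, -2.8301, 11.0000)
after link 6: o_6 = (-3.0624, -6.8920, 7.4645)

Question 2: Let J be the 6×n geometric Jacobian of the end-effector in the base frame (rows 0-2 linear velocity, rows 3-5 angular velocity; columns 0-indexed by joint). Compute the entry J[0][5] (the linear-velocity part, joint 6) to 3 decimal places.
axis z_5 = (-0.8660,-0.5000,-0.0000); lever o_n−o_5 = (0.0357,-4.0619,-3.5355)
cross product → J_v[:, 5] = (1.7678,-3.0619,3.5355)
J_ω[:, 5] = z_5
entry J[0][5] = 1.7678

1.768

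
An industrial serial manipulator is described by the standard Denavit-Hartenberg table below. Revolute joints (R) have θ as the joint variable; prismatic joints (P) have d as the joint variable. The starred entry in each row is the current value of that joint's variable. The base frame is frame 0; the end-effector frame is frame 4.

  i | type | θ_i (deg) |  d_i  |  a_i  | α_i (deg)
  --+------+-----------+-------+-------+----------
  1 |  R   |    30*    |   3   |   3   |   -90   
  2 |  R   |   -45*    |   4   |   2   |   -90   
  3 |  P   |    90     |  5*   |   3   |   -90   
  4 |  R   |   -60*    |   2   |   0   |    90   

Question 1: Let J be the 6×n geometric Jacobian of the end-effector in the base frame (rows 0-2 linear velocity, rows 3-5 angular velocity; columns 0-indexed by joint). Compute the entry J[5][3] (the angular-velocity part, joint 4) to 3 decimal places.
-0.707

axis z_3 = (-0.6124,-0.3536,-0.7071); lever o_n−o_3 = (-1.2247,-0.7071,-1.4142)
cross product → J_v[:, 3] = (0.0000,-0.0000,-0.0000)
J_ω[:, 3] = z_3
entry J[5][3] = -0.7071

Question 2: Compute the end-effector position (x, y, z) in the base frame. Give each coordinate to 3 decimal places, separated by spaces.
5.160 4.134 -0.536

after link 1: o_1 = (2.5981, 1.5000, 3.0000)
after link 2: o_2 = (1.8228, 5.6712, 4.4142)
after link 3: o_3 = (6.3847, 4.8409, 0.8787)
after link 4: o_4 = (5.1599, 4.1338, -0.5355)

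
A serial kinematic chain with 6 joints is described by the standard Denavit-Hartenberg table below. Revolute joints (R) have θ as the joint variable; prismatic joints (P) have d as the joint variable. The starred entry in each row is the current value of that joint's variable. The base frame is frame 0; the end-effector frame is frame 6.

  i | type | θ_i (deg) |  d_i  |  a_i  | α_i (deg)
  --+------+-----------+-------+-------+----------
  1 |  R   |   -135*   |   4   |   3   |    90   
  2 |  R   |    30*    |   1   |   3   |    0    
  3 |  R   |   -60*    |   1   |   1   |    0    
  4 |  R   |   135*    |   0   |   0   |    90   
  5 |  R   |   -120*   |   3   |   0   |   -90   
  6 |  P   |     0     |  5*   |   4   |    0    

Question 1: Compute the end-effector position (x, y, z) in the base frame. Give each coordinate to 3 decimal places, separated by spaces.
-3.390 -8.996 8.027

after link 1: o_1 = (-2.1213, -2.1213, 4.0000)
after link 2: o_2 = (-4.6655, -3.2513, 5.5000)
after link 3: o_3 = (-5.9850, -3.1566, 5.0000)
after link 4: o_4 = (-5.9850, -3.1566, 5.0000)
after link 5: o_5 = (-8.0341, -5.2056, 5.7765)
after link 6: o_6 = (-3.3904, -8.9964, 8.0272)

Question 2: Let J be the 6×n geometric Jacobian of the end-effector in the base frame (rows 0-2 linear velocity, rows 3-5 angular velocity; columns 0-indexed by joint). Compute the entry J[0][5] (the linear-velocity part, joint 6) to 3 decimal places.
prismatic axis z_5 = (0.5120,-0.1951,0.8365)
J_v[:, 5] = z_5; J_ω[:, 5] = (0,0,0)
entry J[0][5] = 0.5120

0.512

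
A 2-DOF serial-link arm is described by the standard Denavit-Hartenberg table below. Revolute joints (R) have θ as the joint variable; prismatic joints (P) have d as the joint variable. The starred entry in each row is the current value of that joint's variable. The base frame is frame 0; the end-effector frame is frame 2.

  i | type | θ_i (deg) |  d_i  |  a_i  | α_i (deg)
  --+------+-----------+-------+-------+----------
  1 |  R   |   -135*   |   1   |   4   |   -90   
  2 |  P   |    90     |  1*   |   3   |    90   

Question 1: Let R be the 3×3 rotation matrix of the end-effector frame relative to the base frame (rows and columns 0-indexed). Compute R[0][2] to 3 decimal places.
-0.707

End-effector z-axis (col 2 of R) = (-0.7071,-0.7071,0.0000)
R[0][2] = -0.7071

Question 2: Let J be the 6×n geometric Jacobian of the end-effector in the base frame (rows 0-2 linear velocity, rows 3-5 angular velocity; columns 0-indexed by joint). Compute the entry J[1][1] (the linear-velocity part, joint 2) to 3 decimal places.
prismatic axis z_1 = (0.7071,-0.7071,0.0000)
J_v[:, 1] = z_1; J_ω[:, 1] = (0,0,0)
entry J[1][1] = -0.7071

-0.707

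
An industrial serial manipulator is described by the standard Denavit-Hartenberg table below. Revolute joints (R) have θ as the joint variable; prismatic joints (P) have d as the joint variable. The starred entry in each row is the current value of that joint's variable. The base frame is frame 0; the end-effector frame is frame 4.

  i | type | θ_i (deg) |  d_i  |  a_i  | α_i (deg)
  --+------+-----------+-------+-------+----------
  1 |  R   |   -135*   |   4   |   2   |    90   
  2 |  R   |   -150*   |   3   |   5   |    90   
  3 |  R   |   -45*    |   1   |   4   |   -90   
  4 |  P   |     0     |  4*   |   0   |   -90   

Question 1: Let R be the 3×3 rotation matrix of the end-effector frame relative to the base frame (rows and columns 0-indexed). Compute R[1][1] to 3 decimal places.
End-effector y-axis (col 1 of R) = (0.0670,-0.9330,0.3536)
R[1][1] = -0.9330

-0.933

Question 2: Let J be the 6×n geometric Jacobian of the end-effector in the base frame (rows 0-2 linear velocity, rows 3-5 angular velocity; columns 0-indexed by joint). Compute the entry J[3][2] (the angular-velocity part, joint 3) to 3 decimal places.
axis z_2 = (0.3536,0.3536,0.8660); lever o_n−o_2 = (3.8177,3.8177,-1.9624)
cross product → J_v[:, 2] = (-4.0000,4.0000,0.0000)
J_ω[:, 2] = z_2
entry J[3][2] = 0.3536

0.354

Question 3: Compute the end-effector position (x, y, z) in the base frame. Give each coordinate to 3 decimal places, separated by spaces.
3.344 7.587 -0.462

after link 1: o_1 = (-1.4142, -1.4142, 4.0000)
after link 2: o_2 = (-0.4737, 3.7690, 1.5000)
after link 3: o_3 = (3.6119, 3.8546, 0.9518)
after link 4: o_4 = (3.3440, 7.5866, -0.4624)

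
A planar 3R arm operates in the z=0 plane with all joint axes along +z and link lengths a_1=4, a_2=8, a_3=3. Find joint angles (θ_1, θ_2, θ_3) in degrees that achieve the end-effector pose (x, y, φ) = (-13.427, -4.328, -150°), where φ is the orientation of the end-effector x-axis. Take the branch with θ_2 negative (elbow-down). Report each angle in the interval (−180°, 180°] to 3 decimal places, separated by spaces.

-135.010 -44.989 30.000

wrist centre = target − a_3·(cos φ, sin φ) = (-10.8289, -2.8280)
cos θ_2 = (125.2632−4²−8²)/(2·4·8) = 0.7072; θ_2 = -44.9894° (elbow-down)
β = atan2(-2.8280,-10.8289) = -165.3640°; ψ = atan2(-5.6558,9.6579) = -30.3539°
θ_1 = β − ψ = -135.0101°
θ_3 = φ − θ_1 − θ_2 = 29.9995° (wrapped to (-180°,180°])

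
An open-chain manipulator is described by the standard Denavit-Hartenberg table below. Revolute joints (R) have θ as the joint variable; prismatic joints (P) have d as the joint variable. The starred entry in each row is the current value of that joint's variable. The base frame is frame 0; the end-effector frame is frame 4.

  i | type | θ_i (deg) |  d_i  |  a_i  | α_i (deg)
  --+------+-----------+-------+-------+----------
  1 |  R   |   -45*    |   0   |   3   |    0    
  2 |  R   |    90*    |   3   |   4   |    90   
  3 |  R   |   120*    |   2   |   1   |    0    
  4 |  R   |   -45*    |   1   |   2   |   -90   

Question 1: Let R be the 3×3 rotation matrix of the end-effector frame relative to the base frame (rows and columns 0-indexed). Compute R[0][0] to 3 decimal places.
End-effector x-axis (col 0 of R) = (0.1830,0.1830,0.9659)
R[0][0] = 0.1830

0.183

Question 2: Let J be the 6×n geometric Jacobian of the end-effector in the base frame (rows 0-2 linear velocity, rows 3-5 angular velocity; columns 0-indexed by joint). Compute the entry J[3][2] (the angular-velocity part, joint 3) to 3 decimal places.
0.707

axis z_2 = (0.7071,-0.7071,0.0000); lever o_n−o_2 = (2.1338,-2.1088,2.7979)
cross product → J_v[:, 2] = (-1.9784,-1.9784,0.0176)
J_ω[:, 2] = z_2
entry J[3][2] = 0.7071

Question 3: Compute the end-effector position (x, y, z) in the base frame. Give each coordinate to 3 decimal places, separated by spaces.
7.084 -1.402 5.798

after link 1: o_1 = (2.1213, -2.1213, 0.0000)
after link 2: o_2 = (4.9497, 0.7071, 3.0000)
after link 3: o_3 = (6.0104, -1.0607, 3.8660)
after link 4: o_4 = (7.0835, -1.4017, 5.7979)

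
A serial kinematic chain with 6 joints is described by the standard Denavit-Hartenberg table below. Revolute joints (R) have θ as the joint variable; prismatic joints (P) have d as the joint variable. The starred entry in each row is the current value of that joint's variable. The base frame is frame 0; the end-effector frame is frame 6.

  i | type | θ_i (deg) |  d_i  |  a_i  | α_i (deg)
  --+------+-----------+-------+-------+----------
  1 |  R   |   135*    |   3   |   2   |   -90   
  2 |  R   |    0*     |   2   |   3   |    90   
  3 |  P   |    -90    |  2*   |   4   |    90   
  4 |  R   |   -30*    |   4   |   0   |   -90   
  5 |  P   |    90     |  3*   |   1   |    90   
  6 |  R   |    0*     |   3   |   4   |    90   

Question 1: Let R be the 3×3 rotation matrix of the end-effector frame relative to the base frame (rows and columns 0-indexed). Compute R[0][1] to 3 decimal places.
End-effector y-axis (col 1 of R) = (0.6124,0.6124,-0.5000)
R[0][1] = 0.6124

0.612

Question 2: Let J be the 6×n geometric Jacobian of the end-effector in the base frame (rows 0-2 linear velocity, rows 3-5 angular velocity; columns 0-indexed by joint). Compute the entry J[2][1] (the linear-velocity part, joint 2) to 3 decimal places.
axis z_1 = (-0.7071,-0.7071,0.0000); lever o_n−o_1 = (1.4836,7.1404,3.0981)
cross product → J_v[:, 1] = (-2.1907,2.1907,-4.0000)
J_ω[:, 1] = z_1
entry J[2][1] = -4.0000

-4.000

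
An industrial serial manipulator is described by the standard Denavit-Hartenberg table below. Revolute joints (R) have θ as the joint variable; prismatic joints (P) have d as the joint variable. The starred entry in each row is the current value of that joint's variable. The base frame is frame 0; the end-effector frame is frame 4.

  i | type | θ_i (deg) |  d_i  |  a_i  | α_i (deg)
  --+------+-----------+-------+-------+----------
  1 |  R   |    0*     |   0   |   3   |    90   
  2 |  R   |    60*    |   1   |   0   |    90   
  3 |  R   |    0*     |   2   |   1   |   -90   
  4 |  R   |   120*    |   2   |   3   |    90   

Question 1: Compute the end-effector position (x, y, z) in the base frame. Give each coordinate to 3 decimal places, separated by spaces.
2.232 -3.000 -0.134

after link 1: o_1 = (3.0000, 0.0000, 0.0000)
after link 2: o_2 = (3.0000, -1.0000, 0.0000)
after link 3: o_3 = (5.2321, -1.0000, -0.1340)
after link 4: o_4 = (2.2321, -3.0000, -0.1340)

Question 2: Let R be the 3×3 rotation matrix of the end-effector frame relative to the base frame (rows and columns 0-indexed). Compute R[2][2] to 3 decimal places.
End-effector z-axis (col 2 of R) = (0.0000,-0.0000,1.0000)
R[2][2] = 1.0000

1.000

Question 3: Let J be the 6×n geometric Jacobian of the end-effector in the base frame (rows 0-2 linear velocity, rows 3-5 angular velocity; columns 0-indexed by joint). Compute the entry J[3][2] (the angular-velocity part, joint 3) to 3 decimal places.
0.866

axis z_2 = (0.8660,-0.0000,-0.5000); lever o_n−o_2 = (-0.7679,-2.0000,-0.1340)
cross product → J_v[:, 2] = (-1.0000,0.5000,-1.7321)
J_ω[:, 2] = z_2
entry J[3][2] = 0.8660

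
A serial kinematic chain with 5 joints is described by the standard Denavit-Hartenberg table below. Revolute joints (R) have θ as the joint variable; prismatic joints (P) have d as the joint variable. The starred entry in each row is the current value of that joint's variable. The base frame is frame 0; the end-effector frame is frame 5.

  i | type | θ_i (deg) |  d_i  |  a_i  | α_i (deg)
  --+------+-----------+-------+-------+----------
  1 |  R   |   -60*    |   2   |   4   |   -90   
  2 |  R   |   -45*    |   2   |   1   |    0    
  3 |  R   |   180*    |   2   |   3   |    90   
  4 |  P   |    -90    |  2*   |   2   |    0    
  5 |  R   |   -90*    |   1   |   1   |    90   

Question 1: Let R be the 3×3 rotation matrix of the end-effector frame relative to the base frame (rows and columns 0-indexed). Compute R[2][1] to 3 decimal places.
-0.707

End-effector y-axis (col 1 of R) = (0.3536,-0.6124,-0.7071)
R[2][1] = -0.7071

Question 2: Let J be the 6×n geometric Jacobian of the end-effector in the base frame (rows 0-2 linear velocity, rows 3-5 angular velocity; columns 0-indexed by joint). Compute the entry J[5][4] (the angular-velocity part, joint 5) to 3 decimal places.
-0.707

axis z_4 = (0.3536,-0.6124,-0.7071); lever o_n−o_4 = (0.7071,-1.2247,0.0000)
cross product → J_v[:, 4] = (-0.8660,-0.5000,-0.0000)
J_ω[:, 4] = z_4
entry J[5][4] = -0.7071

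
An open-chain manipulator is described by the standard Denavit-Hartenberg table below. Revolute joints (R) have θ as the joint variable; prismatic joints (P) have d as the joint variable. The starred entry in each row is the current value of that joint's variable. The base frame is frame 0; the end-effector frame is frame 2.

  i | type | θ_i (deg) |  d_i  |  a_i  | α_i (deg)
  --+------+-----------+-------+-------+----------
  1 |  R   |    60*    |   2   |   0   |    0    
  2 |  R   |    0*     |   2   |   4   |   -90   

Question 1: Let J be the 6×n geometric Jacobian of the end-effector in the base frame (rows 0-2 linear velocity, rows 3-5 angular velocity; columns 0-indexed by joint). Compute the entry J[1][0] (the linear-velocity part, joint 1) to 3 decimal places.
2.000

axis z_0 = ẑ; lever o_n−o_0 = (2.0000,3.4641,4.0000)
cross product → J_v[:, 0] = (-3.4641,2.0000,0.0000)
J_ω[:, 0] = z_0
entry J[1][0] = 2.0000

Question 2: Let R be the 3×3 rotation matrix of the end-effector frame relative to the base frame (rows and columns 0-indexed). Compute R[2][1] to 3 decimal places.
End-effector y-axis (col 1 of R) = (-0.0000,0.0000,-1.0000)
R[2][1] = -1.0000

-1.000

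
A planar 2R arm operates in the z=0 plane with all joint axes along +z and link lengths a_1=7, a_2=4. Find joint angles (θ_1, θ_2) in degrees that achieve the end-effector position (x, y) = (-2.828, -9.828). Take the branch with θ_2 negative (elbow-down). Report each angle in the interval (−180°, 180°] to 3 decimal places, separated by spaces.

cos θ_2 = (104.5872−7²−4²)/(2·7·4) = 0.7069; θ_2 = -45.0156° (elbow-down)
β = atan2(-9.8280,-2.8280) = -106.0531°; ψ = atan2(-2.8292,9.8277) = -16.0601°
θ_1 = β − ψ = -89.9930°

-89.993 -45.016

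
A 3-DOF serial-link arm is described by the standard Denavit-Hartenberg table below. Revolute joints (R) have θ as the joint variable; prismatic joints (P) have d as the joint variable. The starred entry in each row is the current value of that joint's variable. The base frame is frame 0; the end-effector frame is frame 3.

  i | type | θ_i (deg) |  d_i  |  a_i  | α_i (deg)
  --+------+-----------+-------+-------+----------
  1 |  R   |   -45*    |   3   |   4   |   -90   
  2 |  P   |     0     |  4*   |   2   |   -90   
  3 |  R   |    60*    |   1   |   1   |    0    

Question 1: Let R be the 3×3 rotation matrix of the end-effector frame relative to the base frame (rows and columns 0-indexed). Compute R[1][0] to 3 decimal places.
-0.966

End-effector x-axis (col 0 of R) = (-0.2588,-0.9659,-0.0000)
R[1][0] = -0.9659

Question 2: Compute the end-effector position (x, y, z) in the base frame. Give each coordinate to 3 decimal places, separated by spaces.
after link 1: o_1 = (2.8284, -2.8284, 3.0000)
after link 2: o_2 = (7.0711, -1.4142, 3.0000)
after link 3: o_3 = (6.8122, -2.3801, 2.0000)

6.812 -2.380 2.000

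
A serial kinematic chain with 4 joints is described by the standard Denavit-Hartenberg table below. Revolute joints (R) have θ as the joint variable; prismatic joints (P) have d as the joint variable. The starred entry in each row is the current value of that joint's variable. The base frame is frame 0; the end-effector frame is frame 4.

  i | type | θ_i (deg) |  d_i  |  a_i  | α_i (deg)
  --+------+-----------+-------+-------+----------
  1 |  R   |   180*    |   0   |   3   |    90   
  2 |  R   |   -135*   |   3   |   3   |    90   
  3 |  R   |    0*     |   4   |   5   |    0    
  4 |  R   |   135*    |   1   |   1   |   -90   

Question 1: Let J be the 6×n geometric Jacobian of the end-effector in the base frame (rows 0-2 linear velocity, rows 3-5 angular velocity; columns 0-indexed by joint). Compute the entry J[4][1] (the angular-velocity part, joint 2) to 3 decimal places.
1.000

axis z_1 = (0.0000,1.0000,0.0000); lever o_n−o_1 = (8.6924,3.7071,-1.6213)
cross product → J_v[:, 1] = (-1.6213,0.0000,-8.6924)
J_ω[:, 1] = z_1
entry J[4][1] = 1.0000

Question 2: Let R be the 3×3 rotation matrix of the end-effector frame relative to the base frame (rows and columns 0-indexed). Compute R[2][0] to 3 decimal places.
0.500

End-effector x-axis (col 0 of R) = (-0.5000,0.7071,0.5000)
R[2][0] = 0.5000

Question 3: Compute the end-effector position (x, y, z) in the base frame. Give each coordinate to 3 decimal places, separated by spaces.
after link 1: o_1 = (-3.0000, 0.0000, 0.0000)
after link 2: o_2 = (-0.8787, 3.0000, -2.1213)
after link 3: o_3 = (5.4853, 3.0000, -2.8284)
after link 4: o_4 = (5.6924, 3.7071, -1.6213)

5.692 3.707 -1.621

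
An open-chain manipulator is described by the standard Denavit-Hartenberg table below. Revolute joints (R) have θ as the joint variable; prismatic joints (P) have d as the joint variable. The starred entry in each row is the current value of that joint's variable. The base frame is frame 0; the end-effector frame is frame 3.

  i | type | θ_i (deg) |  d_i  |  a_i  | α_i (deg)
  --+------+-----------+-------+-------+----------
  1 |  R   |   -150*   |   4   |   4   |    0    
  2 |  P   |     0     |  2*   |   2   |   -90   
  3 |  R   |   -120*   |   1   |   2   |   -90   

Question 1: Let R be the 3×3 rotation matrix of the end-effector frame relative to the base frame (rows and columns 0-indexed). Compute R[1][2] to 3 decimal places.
-0.433

End-effector z-axis (col 2 of R) = (-0.7500,-0.4330,0.5000)
R[1][2] = -0.4330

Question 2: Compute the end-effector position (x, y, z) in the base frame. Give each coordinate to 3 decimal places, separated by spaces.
after link 1: o_1 = (-3.4641, -2.0000, 4.0000)
after link 2: o_2 = (-5.1962, -3.0000, 6.0000)
after link 3: o_3 = (-3.8301, -3.3660, 7.7321)

-3.830 -3.366 7.732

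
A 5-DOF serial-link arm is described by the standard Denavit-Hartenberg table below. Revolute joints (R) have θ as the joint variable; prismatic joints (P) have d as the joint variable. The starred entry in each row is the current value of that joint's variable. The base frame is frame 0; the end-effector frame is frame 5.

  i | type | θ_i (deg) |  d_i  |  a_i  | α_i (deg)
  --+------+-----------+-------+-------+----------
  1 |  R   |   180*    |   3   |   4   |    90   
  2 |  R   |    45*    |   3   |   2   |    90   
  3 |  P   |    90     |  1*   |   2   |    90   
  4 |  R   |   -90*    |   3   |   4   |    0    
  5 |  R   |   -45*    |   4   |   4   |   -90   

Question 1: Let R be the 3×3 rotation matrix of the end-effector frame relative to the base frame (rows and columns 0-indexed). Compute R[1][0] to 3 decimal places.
-0.707

End-effector x-axis (col 0 of R) = (0.5000,-0.7071,0.5000)
R[1][0] = -0.7071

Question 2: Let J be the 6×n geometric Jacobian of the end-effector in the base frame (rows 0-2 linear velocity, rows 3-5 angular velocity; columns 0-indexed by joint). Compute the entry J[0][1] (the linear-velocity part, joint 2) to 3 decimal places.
10.485

axis z_1 = (0.0000,1.0000,0.0000); lever o_n−o_1 = (-2.2426,2.1716,10.4853)
cross product → J_v[:, 1] = (10.4853,-0.0000,2.2426)
J_ω[:, 1] = z_1
entry J[0][1] = 10.4853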